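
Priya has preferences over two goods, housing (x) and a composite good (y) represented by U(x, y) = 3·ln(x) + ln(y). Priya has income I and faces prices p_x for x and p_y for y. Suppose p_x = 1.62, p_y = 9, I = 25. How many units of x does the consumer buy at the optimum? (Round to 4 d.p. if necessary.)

Tangency: MRS = 3·y/x = p_x/p_y.
So 3·p_y·y = p_x·x; combined with the budget, a share 0.75 of income goes to x.
Demand: x*(p_x,p_y,I) = 0.75·I/p_x and y* = 0.25·I/p_y.
At p_x=1.62, p_y=9, I=25: x* = 0.75·25/1.62 = 11.5741.

x* = 11.5741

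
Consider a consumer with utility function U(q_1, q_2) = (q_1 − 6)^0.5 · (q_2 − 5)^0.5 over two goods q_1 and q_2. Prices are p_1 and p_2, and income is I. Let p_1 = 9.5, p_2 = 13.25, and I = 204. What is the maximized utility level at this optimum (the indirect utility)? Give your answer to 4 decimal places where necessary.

This is Cobb-Douglas in (q_1−6, q_2−5): tangency gives 0.5·p_2·(q_2−5) = 0.5·p_1·(q_1−6).
Substituting into the budget: q_1* = 6 + 0.5·(I − 6·p_1 − 5·p_2)/p_1, and q_2* = 5 + 0.5·(…)/p_2.
Discretionary income = 204 − 6·9.5 − 5·13.25 = 80.75; q_1* = 6 + 0.5·80.75/9.5 = 10.25; q_2* = 5 + 0.5·80.75/13.25 = 8.0472.
Utility at the optimum: U(10.25, 8.0472) = 3.5987.

V = 3.5987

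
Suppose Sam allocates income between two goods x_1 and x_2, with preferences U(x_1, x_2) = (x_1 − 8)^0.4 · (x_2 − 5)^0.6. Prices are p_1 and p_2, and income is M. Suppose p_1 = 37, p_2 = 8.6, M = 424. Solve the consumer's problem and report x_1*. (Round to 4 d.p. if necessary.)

x_1* = 8.9189

This is Cobb-Douglas in (x_1−8, x_2−5): tangency gives 0.4·p_2·(x_2−5) = 0.6·p_1·(x_1−8).
Substituting into the budget: x_1* = 8 + 0.4·(M − 8·p_1 − 5·p_2)/p_1, and x_2* = 5 + 0.6·(…)/p_2.
Discretionary income = 424 − 8·37 − 5·8.6 = 85; x_1* = 8 + 0.4·85/37 = 8.9189.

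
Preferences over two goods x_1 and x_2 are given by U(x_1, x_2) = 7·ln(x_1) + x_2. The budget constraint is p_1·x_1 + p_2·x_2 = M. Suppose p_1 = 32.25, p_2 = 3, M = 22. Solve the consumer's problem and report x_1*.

Set MRS = p_1/p_2: (7/x_1)/1 = p_1/p_2.
So x_1*(p_1,p_2) = 7·p_2/p_1, independent of income; and x_2* = (M − 7·p_2)/p_2.
At the given prices: x_1* = 7·3/32.25 = 0.6512.

x_1* = 0.6512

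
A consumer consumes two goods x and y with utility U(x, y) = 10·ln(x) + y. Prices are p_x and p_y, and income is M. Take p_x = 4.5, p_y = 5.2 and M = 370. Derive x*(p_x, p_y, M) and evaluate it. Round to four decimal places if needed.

x* = 11.5556

So x*(p_x,p_y) = 10·p_y/p_x, independent of income; and y* = (M − 10·p_y)/p_y.
At the given prices: x* = 10·5.2/4.5 = 11.5556.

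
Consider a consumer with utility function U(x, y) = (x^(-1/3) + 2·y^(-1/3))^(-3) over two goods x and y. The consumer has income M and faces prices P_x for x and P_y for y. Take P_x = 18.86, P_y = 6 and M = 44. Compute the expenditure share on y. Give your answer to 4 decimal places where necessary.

share on y = 0.5581

MU_x ∝ x^(-4/3), MU_y ∝ 2·y^(-4/3), so MRS = (1/2)·(y/x)^(4/3) = P_x/P_y.
Solve for the ratio: y/x = [2·P_x/P_y]^(0.75).
Substitute y = (y/x)·x into the budget: x* = M/(P_x + P_y·(y/x)).
Numerically y/x = 3.970227, so x* = 44/(18.86 + 6·3.970227) = 1.0309 and y* = 3.970227·1.0309 = 4.0929.
Expenditure on y: 6·4.0929 = 24.5573; share = 0.5581.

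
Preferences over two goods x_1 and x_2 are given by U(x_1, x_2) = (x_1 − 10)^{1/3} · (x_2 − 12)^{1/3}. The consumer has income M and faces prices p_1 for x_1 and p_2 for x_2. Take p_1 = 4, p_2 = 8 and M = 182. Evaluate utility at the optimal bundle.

Substituting into the budget: x_1* = 10 + 0.5·(M − 10·p_1 − 12·p_2)/p_1, and x_2* = 12 + 0.5·(…)/p_2.
Discretionary income = 182 − 10·4 − 12·8 = 46; x_1* = 10 + 0.5·46/4 = 15.75; x_2* = 12 + 0.5·46/8 = 14.875.
Utility at the optimum: U(15.75, 14.875) = 2.5474.

V = 2.5474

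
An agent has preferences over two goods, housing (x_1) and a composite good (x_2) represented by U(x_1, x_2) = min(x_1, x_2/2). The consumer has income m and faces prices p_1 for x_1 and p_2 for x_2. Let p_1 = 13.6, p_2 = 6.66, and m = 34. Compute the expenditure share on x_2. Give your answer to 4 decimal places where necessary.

Leontief preferences: the optimum is at the kink where x_1/1 = x_2/2, i.e. x_2 = 2·x_1.
Budget: p_1·x_1 + p_2·2·x_1 = m, so (p_1 + 2·p_2)·x_1 = m.
Demand: x_1*(p_1,p_2,m) = m/(p_1 + 2·p_2), x_2* = 2·m/(p_1 + 2·p_2).
Here 13.6 + 2·6.66 = 26.92, giving x_1* = 1.263 and x_2* = 2.526.
Expenditure on x_2: 6.66·2.526 = 16.8232; share = 0.4948.

share on x_2 = 0.4948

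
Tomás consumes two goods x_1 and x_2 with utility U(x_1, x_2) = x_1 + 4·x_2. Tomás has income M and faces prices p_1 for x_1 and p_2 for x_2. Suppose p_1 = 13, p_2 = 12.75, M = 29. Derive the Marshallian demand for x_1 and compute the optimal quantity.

x_1* = 0

Perfect substitutes: compare marginal utility per dollar. 1/p_1 vs 4/p_2 → 0.0769 vs 0.3137.
x_2 gives more utility per dollar, so spend all income on x_2: x_2* = M/p_2, x_1* = 0.
Numerically: x_1* = 0, x_2* = 2.2745.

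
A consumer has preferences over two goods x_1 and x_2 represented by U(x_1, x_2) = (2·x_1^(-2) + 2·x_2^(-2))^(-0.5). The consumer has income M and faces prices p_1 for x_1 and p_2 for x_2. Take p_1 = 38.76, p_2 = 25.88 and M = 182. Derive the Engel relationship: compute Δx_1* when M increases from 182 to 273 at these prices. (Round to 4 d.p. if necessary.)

Numerically x_2/x_1 = 1.144124, so x_1* = 182/(38.76 + 25.88·1.144124) = 2.662.
At M' = 273: x_1* = 3.993. Change: 3.993 − 2.662 = 1.331.

Δx_1* = 1.331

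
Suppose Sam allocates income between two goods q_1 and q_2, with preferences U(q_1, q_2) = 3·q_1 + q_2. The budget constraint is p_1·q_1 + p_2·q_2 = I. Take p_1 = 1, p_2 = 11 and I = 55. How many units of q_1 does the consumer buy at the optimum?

q_1* = 55

q_1 gives more utility per dollar, so spend all income on q_1: q_1* = I/p_1, q_2* = 0.
Numerically: q_1* = 55, q_2* = 0.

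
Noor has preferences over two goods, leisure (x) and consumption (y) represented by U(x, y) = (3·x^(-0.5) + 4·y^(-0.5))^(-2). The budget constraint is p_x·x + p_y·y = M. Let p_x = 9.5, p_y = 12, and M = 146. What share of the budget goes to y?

share on y = 0.567

MRS = MU_x/MU_y = (3/4)·(y/x)^(1.5). Set equal to p_x/p_y.
Solve for the ratio: y/x = [(4/3)·p_x/p_y]^(2/3).
With the ratio pinned down, the budget gives x* = M/(p_x + p_y·(y/x)) and y* = (y/x)·x*.
Numerically y/x = 1.036702, so x* = 146/(9.5 + 12·1.036702) = 6.6544 and y* = 1.036702·6.6544 = 6.8986.
Expenditure on y: 12·6.8986 = 82.7834; share = 0.567.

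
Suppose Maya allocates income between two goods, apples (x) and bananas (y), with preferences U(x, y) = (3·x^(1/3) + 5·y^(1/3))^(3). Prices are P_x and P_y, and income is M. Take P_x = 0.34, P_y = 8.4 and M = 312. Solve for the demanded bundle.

From the CES first-order condition, (3/5)·(y/x)^(2/3) = P_x/P_y.
Solve for the ratio: y/x = [(5/3)·P_x/P_y]^(1.5).
Substitute y = (y/x)·x into the budget: x* = M/(P_x + P_y·(y/x)).
Numerically y/x = 0.017522, so x* = 312/(0.34 + 8.4·0.017522) = 640.419 and y* = 0.017522·640.419 = 11.2211.

x* = 640.419, y* = 11.2211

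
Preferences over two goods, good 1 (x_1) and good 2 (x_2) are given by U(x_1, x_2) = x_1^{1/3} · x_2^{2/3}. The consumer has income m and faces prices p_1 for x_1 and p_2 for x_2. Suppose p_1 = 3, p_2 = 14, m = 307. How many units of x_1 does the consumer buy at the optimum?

x_1* = 34.1111

The MRS is (1/2)·x_2/x_1. Set MRS = p_1/p_2.
Rearranging, p_2·x_2 = 2·p_1·x_1. Substituting into the budget gives p_1·x_1·(1 + 2) = m.
Demand: x_1*(p_1,p_2,m) = 1/3·m/p_1 and x_2* = 2/3·m/p_2.
At p_1=3, p_2=14, m=307: x_1* = 1/3·307/3 = 34.1111.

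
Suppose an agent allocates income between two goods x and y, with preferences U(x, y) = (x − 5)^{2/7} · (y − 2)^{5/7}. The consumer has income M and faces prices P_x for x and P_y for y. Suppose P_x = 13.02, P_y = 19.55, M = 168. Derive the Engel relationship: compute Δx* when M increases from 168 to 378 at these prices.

This is Cobb-Douglas in (x−5, y−2): tangency gives 2/7·P_y·(y−2) = 5/7·P_x·(x−5).
After buying the subsistence bundle (5, 2), a share 2/7 of the remaining income goes to x: x* = 5 + 2/7·(M − 5P_x − 2P_y)/P_x.
Discretionary income = 168 − 5·13.02 − 2·19.55 = 63.8; x* = 5 + 2/7·63.8/13.02 = 6.4.
At M' = 378: x* = 11.0083. Change: 11.0083 − 6.4 = 4.6083.

Δx* = 4.6083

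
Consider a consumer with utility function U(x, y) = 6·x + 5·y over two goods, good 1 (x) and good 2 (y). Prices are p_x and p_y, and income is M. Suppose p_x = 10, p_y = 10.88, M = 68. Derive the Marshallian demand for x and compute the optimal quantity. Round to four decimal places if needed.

x* = 6.8

Linear utility — the consumer picks whichever good has higher MU/price: 6/10 = 0.6 vs 5/10.88 = 0.4596.
x gives more utility per dollar, so spend all income on x: x* = M/p_x, y* = 0.
Numerically: x* = 6.8, y* = 0.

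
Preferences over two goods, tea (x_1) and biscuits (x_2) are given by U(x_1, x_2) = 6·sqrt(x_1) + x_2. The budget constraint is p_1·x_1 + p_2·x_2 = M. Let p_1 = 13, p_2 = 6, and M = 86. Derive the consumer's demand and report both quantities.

MU_x_1 = 3/√x_1, MU_x_2 = 1. Tangency: 3/√x_1 = p_1/p_2.
Solve: √x_1 = 3·p_2/p_1, so x_1*(p_1,p_2) = (3·p_2/p_1)², and x_2* = (M − p_1·x_1*)/p_2.
Plugging in: x_1* = (3·6/13)² = 1.9172, x_2* = 10.1795.

x_1* = 1.9172, x_2* = 10.1795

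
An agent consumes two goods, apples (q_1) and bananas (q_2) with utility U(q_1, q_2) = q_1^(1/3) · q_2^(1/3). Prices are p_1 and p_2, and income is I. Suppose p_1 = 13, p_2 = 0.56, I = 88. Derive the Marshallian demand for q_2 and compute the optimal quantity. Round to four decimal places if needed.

MU_q_1/MU_q_2 = (1/3·q_2)/(1/3·q_1); tangency sets this equal to p_1/p_2.
Rearranging, p_2·q_2 = p_1·q_1. Substituting into the budget gives p_1·q_1·(1 + 1) = I.
Demand: q_1*(p_1,p_2,I) = 0.5·I/p_1 and q_2* = 0.5·I/p_2.
At p_1=13, p_2=0.56, I=88: q_2* = 0.5·88/0.56 = 78.5714.

q_2* = 78.5714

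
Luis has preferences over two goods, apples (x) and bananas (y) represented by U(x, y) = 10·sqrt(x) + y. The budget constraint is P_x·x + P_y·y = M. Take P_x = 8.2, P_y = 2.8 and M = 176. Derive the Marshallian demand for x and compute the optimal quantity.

x* = 2.9149

MU_x = 5/√x, MU_y = 1. Tangency: 5/√x = P_x/P_y.
Solve: √x = 5·P_y/P_x, so x*(P_x,P_y) = (5·P_y/P_x)², and y* = (M − P_x·x*)/P_y.
Plugging in: x* = (5·2.8/8.2)² = 2.9149.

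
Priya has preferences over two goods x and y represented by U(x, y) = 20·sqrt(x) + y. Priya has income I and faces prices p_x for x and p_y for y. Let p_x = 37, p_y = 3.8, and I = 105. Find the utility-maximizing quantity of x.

MU_x = 10/√x, MU_y = 1. Tangency: 10/√x = p_x/p_y.
Thus x* = (10·p_y/p_x)² — independent of I — with the rest of income spent on y.
Plugging in: x* = (10·3.8/37)² = 1.0548.

x* = 1.0548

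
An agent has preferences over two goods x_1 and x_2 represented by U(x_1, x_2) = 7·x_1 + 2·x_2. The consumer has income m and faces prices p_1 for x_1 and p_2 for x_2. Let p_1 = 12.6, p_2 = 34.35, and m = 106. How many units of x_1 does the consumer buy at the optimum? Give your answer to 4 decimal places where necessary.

x_1* = 8.4127

Perfect substitutes: compare marginal utility per dollar. 7/p_1 vs 2/p_2 → 0.5556 vs 0.0582.
x_1 gives more utility per dollar, so spend all income on x_1: x_1* = m/p_1, x_2* = 0.
Numerically: x_1* = 8.4127, x_2* = 0.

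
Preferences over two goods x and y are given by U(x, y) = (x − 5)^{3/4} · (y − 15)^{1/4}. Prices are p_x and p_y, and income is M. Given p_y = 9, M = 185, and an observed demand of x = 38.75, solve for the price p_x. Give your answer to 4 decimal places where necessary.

MRS = 3·(y−15)/(x−5). Tangency with p_x/p_y gives y−15 = (1/3)·(p_x/p_y)·(x−5).
Substituting into the budget: x* = 5 + 0.75·(M − 5·p_x − 15·p_y)/p_x, and y* = 15 + 0.25·(…)/p_y.
Set x* = 38.75 in the demand function and solve for p_x: p_x = 1.

p_x = 1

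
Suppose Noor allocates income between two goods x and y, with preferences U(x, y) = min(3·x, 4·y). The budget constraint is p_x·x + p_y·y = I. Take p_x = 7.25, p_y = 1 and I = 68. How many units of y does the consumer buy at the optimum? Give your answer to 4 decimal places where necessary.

y* = 6.375

With perfect complements, no substitution: consume in ratio x:y = 4:3.
Budget: p_x·x + p_y·(3/4)·x = I, so (4·p_x + 3·p_y)·x = 4·I.
Demand: x*(p_x,p_y,I) = 4·I/(4·p_x + 3·p_y), y* = 3·I/(4·p_x + 3·p_y).
Here 4·7.25 + 3·1 = 32, giving y* = 6.375.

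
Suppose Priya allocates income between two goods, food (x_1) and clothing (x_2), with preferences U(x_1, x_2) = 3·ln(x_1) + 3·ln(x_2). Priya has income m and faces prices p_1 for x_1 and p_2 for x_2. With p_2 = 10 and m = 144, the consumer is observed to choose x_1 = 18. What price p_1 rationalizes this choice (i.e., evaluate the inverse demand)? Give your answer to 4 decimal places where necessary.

Tangency: MRS = x_2/x_1 = p_1/p_2.
So 3·p_2·x_2 = 3·p_1·x_1; combined with the budget, a share 0.5 of income goes to x_1.
Demand: x_1*(p_1,p_2,m) = 0.5·m/p_1 and x_2* = 0.5·m/p_2.
Set x_1* = 18 in the demand function and solve for p_1: p_1 = 4.

p_1 = 4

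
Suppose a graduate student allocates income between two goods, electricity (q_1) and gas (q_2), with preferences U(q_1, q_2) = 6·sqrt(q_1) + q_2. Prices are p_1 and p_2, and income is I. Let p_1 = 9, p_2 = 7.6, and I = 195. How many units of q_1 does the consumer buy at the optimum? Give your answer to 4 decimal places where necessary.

Utility is quasi-linear in q_2; the FOC for q_1 is 3/√q_1 = p_1/p_2.
Solve: √q_1 = 3·p_2/p_1, so q_1*(p_1,p_2) = (3·p_2/p_1)², and q_2* = (I − p_1·q_1*)/p_2.
Plugging in: q_1* = (3·7.6/9)² = 6.4178.

q_1* = 6.4178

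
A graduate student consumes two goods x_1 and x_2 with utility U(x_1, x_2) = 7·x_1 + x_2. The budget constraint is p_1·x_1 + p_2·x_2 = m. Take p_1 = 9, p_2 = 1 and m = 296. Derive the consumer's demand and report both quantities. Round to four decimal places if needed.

x_1* = 0, x_2* = 296

Numerically: x_1* = 0, x_2* = 296.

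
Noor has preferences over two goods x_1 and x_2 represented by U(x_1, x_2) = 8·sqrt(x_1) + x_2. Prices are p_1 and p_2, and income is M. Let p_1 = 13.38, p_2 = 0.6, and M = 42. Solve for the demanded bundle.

x_1* = 0.0322, x_2* = 69.2825

Thus x_1* = (4·p_2/p_1)² — independent of M — with the rest of income spent on x_2.
Plugging in: x_1* = (4·0.6/13.38)² = 0.0322, x_2* = 69.2825.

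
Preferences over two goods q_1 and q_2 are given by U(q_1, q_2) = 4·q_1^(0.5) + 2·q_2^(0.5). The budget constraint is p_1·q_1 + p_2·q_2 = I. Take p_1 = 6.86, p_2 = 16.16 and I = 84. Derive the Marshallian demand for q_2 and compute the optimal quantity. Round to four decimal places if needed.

MU_q_1 ∝ 4·q_1^(-0.5), MU_q_2 ∝ 2·q_2^(-0.5), so MRS = 2·(q_2/q_1)^(0.5) = p_1/p_2.
Hence q_2/q_1 = ((1/2)·p_1/p_2)^(1/(0.5)), i.e. raised to the 2 power.
Substitute q_2 = (q_2/q_1)·q_1 into the budget: q_1* = I/(p_1 + p_2·(q_2/q_1)).
Numerically q_2/q_1 = 0.045051, so q_1* = 84/(6.86 + 16.16·0.045051) = 11.0701 and q_2* = 0.045051·11.0701 = 0.4987.

q_2* = 0.4987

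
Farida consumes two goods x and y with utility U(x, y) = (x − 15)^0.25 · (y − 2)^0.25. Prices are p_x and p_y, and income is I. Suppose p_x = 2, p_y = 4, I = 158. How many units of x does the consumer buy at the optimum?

MRS = (y−2)/(x−15). Tangency with p_x/p_y gives y−2 = (p_x/p_y)·(x−15).
After buying the subsistence bundle (15, 2), a share 0.5 of the remaining income goes to x: x* = 15 + 0.5·(I − 15p_x − 2p_y)/p_x.
Discretionary income = 158 − 15·2 − 2·4 = 120; x* = 15 + 0.5·120/2 = 45.

x* = 45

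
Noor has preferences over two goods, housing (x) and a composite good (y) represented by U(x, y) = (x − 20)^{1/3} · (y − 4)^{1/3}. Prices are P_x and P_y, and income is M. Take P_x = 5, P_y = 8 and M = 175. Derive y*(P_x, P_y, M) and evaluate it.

y* = 6.6875

This is Cobb-Douglas in (x−20, y−4): tangency gives 1/3·P_y·(y−4) = 1/3·P_x·(x−20).
After buying the subsistence bundle (20, 4), a share 0.5 of the remaining income goes to x: x* = 20 + 0.5·(M − 20P_x − 4P_y)/P_x.
Discretionary income = 175 − 20·5 − 4·8 = 43; y* = 4 + 0.5·43/8 = 6.6875.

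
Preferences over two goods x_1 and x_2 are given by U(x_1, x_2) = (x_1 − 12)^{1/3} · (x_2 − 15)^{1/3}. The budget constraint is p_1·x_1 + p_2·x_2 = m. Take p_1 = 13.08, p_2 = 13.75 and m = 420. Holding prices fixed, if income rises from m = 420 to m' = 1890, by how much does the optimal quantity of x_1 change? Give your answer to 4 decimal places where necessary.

Δx_1* = 56.1927

Let x_1' = x_1−12, x_2' = x_2−15. MRS = x_2'/x_1' = p_1/p_2.
After buying the subsistence bundle (12, 15), a share 0.5 of the remaining income goes to x_1: x_1* = 12 + 0.5·(m − 12p_1 − 15p_2)/p_1.
Discretionary income = 420 − 12·13.08 − 15·13.75 = 56.79; x_1* = 12 + 0.5·56.79/13.08 = 14.1709.
At m' = 1890: x_1* = 70.3635. Change: 70.3635 − 14.1709 = 56.1927.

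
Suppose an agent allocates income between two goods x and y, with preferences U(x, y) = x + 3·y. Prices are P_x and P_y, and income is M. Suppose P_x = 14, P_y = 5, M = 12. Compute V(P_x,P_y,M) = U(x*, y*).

Perfect substitutes: compare marginal utility per dollar. 1/P_x vs 3/P_y → 0.0714 vs 0.6.
y gives more utility per dollar, so spend all income on y: y* = M/P_y, x* = 0.
Numerically: x* = 0, y* = 2.4.
Utility at the optimum: U(0, 2.4) = 7.2.

V = 7.2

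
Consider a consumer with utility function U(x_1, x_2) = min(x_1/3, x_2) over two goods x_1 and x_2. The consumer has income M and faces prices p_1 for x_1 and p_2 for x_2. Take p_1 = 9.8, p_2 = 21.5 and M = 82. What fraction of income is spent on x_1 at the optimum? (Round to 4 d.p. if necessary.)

share on x_1 = 0.5776

Here 3·9.8 + 21.5 = 50.9, giving x_1* = 4.833 and x_2* = 1.611.
Expenditure on x_1: 9.8·4.833 = 47.3635; share = 0.5776.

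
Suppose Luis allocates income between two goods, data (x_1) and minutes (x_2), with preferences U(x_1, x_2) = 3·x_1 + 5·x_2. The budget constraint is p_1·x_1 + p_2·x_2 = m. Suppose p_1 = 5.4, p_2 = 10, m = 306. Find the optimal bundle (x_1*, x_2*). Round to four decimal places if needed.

x_1* = 56.6667, x_2* = 0

Linear utility — the consumer picks whichever good has higher MU/price: 3/5.4 = 0.5556 vs 5/10 = 0.5.
x_1 gives more utility per dollar, so spend all income on x_1: x_1* = m/p_1, x_2* = 0.
Numerically: x_1* = 56.6667, x_2* = 0.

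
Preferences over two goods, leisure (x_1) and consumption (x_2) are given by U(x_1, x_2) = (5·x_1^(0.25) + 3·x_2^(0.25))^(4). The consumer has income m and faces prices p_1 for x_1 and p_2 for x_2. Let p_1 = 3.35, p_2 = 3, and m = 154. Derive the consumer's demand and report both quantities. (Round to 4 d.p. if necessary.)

Substitute x_2 = (x_2/x_1)·x_1 into the budget: x_1* = m/(p_1 + p_2·(x_2/x_1)).
Numerically x_2/x_1 = 0.586273, so x_1* = 154/(3.35 + 3·0.586273) = 30.144 and x_2* = 0.586273·30.144 = 17.6726.

x_1* = 30.144, x_2* = 17.6726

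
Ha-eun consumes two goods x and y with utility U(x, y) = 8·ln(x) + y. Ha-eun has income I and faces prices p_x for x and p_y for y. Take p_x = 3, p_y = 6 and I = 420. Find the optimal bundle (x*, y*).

MU_x = 8/x, MU_y = 1. Tangency: 8/x = p_x/p_y.
So x*(p_x,p_y) = 8·p_y/p_x, independent of income; and y* = (I − 8·p_y)/p_y.
At the given prices: x* = 8·6/3 = 16, and y* = 62.

x* = 16, y* = 62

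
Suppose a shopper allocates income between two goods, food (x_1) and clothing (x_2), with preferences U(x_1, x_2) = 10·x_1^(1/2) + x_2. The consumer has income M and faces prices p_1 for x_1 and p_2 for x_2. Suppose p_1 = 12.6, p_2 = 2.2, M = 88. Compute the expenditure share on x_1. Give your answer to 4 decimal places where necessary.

share on x_1 = 0.1091

Solve: √x_1 = 5·p_2/p_1, so x_1*(p_1,p_2) = (5·p_2/p_1)², and x_2* = (M − p_1·x_1*)/p_2.
Plugging in: x_1* = (5·2.2/12.6)² = 0.7622, x_2* = 35.6349.
Expenditure on x_1: 12.6·0.7622 = 9.6032; share = 0.1091.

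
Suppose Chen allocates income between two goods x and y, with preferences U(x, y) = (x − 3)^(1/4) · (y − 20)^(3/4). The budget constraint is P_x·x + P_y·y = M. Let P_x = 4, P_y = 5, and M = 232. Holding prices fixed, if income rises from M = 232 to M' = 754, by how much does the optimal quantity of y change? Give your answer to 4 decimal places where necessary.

Δy* = 78.3

MRS = (1/3)·(y−20)/(x−3). Tangency with P_x/P_y gives y−20 = 3·(P_x/P_y)·(x−3).
Substituting into the budget: x* = 3 + 0.25·(M − 3·P_x − 20·P_y)/P_x, and y* = 20 + 0.75·(…)/P_y.
Discretionary income = 232 − 3·4 − 20·5 = 120; y* = 20 + 0.75·120/5 = 38.
At M' = 754: y* = 116.3. Change: 116.3 − 38 = 78.3.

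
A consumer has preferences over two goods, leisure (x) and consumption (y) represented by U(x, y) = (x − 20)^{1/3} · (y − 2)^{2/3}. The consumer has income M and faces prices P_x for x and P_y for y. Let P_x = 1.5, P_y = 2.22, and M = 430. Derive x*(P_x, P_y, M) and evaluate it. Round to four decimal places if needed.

This is Cobb-Douglas in (x−20, y−2): tangency gives 1/3·P_y·(y−2) = 2/3·P_x·(x−20).
Substituting into the budget: x* = 20 + 1/3·(M − 20·P_x − 2·P_y)/P_x, and y* = 2 + 2/3·(…)/P_y.
Discretionary income = 430 − 20·1.5 − 2·2.22 = 395.56; x* = 20 + 1/3·395.56/1.5 = 107.9022.

x* = 107.9022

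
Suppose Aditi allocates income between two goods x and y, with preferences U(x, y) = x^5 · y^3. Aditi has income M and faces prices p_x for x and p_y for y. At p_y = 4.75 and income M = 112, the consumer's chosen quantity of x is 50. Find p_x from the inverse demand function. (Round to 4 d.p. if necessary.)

MU_x/MU_y = (5·y)/(3·x); tangency sets this equal to p_x/p_y.
Rearranging, p_y·y = (3/5)·p_x·x. Substituting into the budget gives p_x·x·(1 + (3/5)) = M.
Demand: x*(p_x,p_y,M) = 0.625·M/p_x and y* = 0.375·M/p_y.
Set x* = 50 in the demand function and solve for p_x: p_x = 1.4.

p_x = 1.4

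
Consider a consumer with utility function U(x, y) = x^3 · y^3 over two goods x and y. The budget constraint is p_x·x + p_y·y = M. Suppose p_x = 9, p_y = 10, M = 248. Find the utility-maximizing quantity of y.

y* = 12.4

The MRS is y/x. Set MRS = p_x/p_y.
Rearranging, p_y·y = p_x·x. Substituting into the budget gives p_x·x·(1 + 1) = M.
Demand: x*(p_x,p_y,M) = 0.5·M/p_x and y* = 0.5·M/p_y.
At p_x=9, p_y=10, M=248: y* = 0.5·248/10 = 12.4.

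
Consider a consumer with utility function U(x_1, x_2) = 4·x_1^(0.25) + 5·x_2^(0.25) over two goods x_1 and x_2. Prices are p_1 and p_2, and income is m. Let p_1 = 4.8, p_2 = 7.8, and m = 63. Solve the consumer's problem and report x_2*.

x_2* = 4.312

From the CES first-order condition, (4/5)·(x_2/x_1)^(0.75) = p_1/p_2.
Solve for the ratio: x_2/x_1 = [(5/4)·p_1/p_2]^(4/3).
Substitute x_2 = (x_2/x_1)·x_1 into the budget: x_1* = m/(p_1 + p_2·(x_2/x_1)).
Numerically x_2/x_1 = 0.704816, so x_1* = 63/(4.8 + 7.8·0.704816) = 6.118 and x_2* = 0.704816·6.118 = 4.312.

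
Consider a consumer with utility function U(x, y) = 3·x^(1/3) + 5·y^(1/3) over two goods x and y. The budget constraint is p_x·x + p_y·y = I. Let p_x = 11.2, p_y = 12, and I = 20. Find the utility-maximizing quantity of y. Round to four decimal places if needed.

Substitute y = (y/x)·x into the budget: x* = I/(p_x + p_y·(y/x)).
Numerically y/x = 1.940119, so x* = 20/(11.2 + 12·1.940119) = 0.58 and y* = 1.940119·0.58 = 1.1253.

y* = 1.1253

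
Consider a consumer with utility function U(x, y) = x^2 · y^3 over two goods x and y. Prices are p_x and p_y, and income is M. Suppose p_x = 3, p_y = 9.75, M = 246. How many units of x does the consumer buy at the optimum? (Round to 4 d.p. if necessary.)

x* = 32.8

MU_x/MU_y = (2·y)/(3·x); tangency sets this equal to p_x/p_y.
So 2·p_y·y = 3·p_x·x; combined with the budget, a share 0.4 of income goes to x.
Demand: x*(p_x,p_y,M) = 0.4·M/p_x and y* = 0.6·M/p_y.
At p_x=3, p_y=9.75, M=246: x* = 0.4·246/3 = 32.8.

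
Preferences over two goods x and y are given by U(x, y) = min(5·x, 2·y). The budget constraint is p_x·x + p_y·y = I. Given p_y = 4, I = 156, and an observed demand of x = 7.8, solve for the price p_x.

p_x = 10

With perfect complements, no substitution: consume in ratio x:y = 2:5.
Budget: p_x·x + p_y·(5/2)·x = I, so (2·p_x + 5·p_y)·x = 2·I.
Demand: x*(p_x,p_y,I) = 2·I/(2·p_x + 5·p_y), y* = 5·I/(2·p_x + 5·p_y).
Set x* = 7.8 in the demand function and solve for p_x: p_x = 10.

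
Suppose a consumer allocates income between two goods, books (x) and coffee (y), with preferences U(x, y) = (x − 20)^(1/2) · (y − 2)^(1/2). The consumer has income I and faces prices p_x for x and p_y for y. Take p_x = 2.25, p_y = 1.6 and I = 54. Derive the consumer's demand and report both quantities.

Discretionary income = 54 − 20·2.25 − 2·1.6 = 5.8; x* = 20 + 0.5·5.8/2.25 = 21.2889; y* = 2 + 0.5·5.8/1.6 = 3.8125.

x* = 21.2889, y* = 3.8125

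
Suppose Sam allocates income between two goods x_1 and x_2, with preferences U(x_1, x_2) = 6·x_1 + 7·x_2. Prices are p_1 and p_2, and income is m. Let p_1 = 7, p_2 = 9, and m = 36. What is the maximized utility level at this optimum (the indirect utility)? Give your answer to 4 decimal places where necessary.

V = 30.8571

Linear utility — the consumer picks whichever good has higher MU/price: 6/7 = 0.8571 vs 7/9 = 0.7778.
x_1 gives more utility per dollar, so spend all income on x_1: x_1* = m/p_1, x_2* = 0.
Numerically: x_1* = 5.1429, x_2* = 0.
Utility at the optimum: U(5.1429, 0) = 30.8571.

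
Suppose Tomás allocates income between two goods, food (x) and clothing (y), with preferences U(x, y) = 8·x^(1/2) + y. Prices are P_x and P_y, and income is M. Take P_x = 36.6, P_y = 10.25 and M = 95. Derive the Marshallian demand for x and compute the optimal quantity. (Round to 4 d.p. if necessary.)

MU_x = 4/√x, MU_y = 1. Tangency: 4/√x = P_x/P_y.
Solve: √x = 4·P_y/P_x, so x*(P_x,P_y) = (4·P_y/P_x)², and y* = (M − P_x·x*)/P_y.
Plugging in: x* = (4·10.25/36.6)² = 1.2549.

x* = 1.2549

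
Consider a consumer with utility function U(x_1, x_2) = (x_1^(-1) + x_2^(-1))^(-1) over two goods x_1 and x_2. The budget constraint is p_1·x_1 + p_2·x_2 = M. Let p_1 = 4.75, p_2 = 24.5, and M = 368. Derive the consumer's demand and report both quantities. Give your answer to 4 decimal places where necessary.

x_1* = 23.6843, x_2* = 10.4286

MU_x_1 ∝ x_1^(-2), MU_x_2 ∝ x_2^(-2), so MRS = (x_2/x_1)^(2) = p_1/p_2.
Hence x_2/x_1 = (p_1/p_2)^(1/(2)), i.e. raised to the 0.5 power.
With the ratio pinned down, the budget gives x_1* = M/(p_1 + p_2·(x_2/x_1)) and x_2* = (x_2/x_1)·x_1*.
Numerically x_2/x_1 = 0.440315, so x_1* = 368/(4.75 + 24.5·0.440315) = 23.6843 and x_2* = 0.440315·23.6843 = 10.4286.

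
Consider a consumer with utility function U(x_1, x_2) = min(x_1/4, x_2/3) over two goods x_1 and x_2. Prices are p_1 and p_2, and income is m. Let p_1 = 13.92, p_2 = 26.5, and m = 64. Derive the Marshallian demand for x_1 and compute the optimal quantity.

With perfect complements, no substitution: consume in ratio x_1:x_2 = 4:3.
Budget: p_1·x_1 + p_2·(3/4)·x_1 = m, so (4·p_1 + 3·p_2)·x_1 = 4·m.
Demand: x_1*(p_1,p_2,m) = 4·m/(4·p_1 + 3·p_2), x_2* = 3·m/(4·p_1 + 3·p_2).
Here 4·13.92 + 3·26.5 = 135.18, giving x_1* = 1.8938.

x_1* = 1.8938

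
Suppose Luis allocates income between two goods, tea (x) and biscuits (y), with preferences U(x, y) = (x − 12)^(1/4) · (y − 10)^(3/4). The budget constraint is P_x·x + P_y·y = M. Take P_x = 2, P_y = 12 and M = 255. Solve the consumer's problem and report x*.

x* = 25.875

MRS = (1/3)·(y−10)/(x−12). Tangency with P_x/P_y gives y−10 = 3·(P_x/P_y)·(x−12).
After buying the subsistence bundle (12, 10), a share 0.25 of the remaining income goes to x: x* = 12 + 0.25·(M − 12P_x − 10P_y)/P_x.
Discretionary income = 255 − 12·2 − 10·12 = 111; x* = 12 + 0.25·111/2 = 25.875.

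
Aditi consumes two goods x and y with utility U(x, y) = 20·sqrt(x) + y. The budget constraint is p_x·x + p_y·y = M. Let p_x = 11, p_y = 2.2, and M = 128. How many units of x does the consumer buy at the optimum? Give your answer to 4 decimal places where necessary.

MU_x = 10/√x, MU_y = 1. Tangency: 10/√x = p_x/p_y.
Thus x* = (10·p_y/p_x)² — independent of M — with the rest of income spent on y.
Plugging in: x* = (10·2.2/11)² = 4.

x* = 4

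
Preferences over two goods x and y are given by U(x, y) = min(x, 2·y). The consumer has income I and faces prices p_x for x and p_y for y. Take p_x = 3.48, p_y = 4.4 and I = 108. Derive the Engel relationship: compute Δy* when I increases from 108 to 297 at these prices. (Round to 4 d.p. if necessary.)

Δy* = 16.6373

Leontief preferences: the optimum is at the kink where x/2 = y/1, i.e. y = (1/2)·x.
Budget: p_x·x + p_y·(1/2)·x = I, so (2·p_x + p_y)·x = 2·I.
Demand: x*(p_x,p_y,I) = 2·I/(2·p_x + p_y), y* = I/(2·p_x + p_y).
Here 2·3.48 + 4.4 = 11.36, giving y* = 9.507.
At I' = 297: y* = 26.1444. Change: 26.1444 − 9.507 = 16.6373.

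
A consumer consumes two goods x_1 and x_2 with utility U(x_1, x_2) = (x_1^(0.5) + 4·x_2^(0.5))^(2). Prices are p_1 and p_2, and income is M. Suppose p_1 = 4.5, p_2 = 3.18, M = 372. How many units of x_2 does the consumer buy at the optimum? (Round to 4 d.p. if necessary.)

MRS = MU_x_1/MU_x_2 = (1/4)·(x_2/x_1)^(0.5). Set equal to p_1/p_2.
Hence x_2/x_1 = (4·p_1/p_2)^(1/(0.5)), i.e. raised to the 2 power.
With the ratio pinned down, the budget gives x_1* = M/(p_1 + p_2·(x_2/x_1)) and x_2* = (x_2/x_1)·x_1*.
Numerically x_2/x_1 = 32.039872, so x_1* = 372/(4.5 + 3.18·32.039872) = 3.4967 and x_2* = 32.039872·3.4967 = 112.033.

x_2* = 112.033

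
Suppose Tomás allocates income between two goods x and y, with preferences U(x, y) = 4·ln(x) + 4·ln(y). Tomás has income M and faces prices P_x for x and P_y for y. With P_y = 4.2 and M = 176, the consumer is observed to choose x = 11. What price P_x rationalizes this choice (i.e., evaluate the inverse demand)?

The MRS is y/x. Set MRS = P_x/P_y.
So 4·P_y·y = 4·P_x·x; combined with the budget, a share 0.5 of income goes to x.
Demand: x*(P_x,P_y,M) = 0.5·M/P_x and y* = 0.5·M/P_y.
Set x* = 11 in the demand function and solve for P_x: P_x = 8.

P_x = 8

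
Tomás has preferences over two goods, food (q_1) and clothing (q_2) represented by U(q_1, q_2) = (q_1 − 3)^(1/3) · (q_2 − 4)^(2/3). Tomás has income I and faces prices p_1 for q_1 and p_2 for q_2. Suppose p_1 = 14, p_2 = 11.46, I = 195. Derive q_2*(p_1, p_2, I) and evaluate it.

This is Cobb-Douglas in (q_1−3, q_2−4): tangency gives 1/3·p_2·(q_2−4) = 2/3·p_1·(q_1−3).
Substituting into the budget: q_1* = 3 + 1/3·(I − 3·p_1 − 4·p_2)/p_1, and q_2* = 4 + 2/3·(…)/p_2.
Discretionary income = 195 − 3·14 − 4·11.46 = 107.16; q_2* = 4 + 2/3·107.16/11.46 = 10.2339.

q_2* = 10.2339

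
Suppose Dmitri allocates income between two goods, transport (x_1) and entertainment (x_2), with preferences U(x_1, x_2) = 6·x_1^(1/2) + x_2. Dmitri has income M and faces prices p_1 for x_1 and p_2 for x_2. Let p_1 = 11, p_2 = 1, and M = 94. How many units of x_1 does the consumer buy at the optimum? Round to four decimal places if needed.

Set MRS = p_1/p_2: 3·x_1^(−1/2) = p_1/p_2.
Thus x_1* = (3·p_2/p_1)² — independent of M — with the rest of income spent on x_2.
Plugging in: x_1* = (3·1/11)² = 0.0744.

x_1* = 0.0744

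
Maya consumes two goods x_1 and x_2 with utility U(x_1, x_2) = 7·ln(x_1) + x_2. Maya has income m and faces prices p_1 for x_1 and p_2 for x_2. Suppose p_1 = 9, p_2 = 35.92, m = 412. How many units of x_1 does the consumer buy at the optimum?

So x_1*(p_1,p_2) = 7·p_2/p_1, independent of income; and x_2* = (m − 7·p_2)/p_2.
At the given prices: x_1* = 7·35.92/9 = 27.9378.

x_1* = 27.9378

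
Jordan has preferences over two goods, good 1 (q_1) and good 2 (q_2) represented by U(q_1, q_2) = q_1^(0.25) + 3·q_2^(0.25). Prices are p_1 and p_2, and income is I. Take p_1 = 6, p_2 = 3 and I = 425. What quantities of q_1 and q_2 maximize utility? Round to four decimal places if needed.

From the CES first-order condition, (1/3)·(q_2/q_1)^(0.75) = p_1/p_2.
Solve for the ratio: q_2/q_1 = [3·p_1/p_2]^(4/3).
With the ratio pinned down, the budget gives q_1* = I/(p_1 + p_2·(q_2/q_1)) and q_2* = (q_2/q_1)·q_1*.
Numerically q_2/q_1 = 10.902724, so q_1* = 425/(6 + 3·10.902724) = 10.9796 and q_2* = 10.902724·10.9796 = 119.7075.

q_1* = 10.9796, q_2* = 119.7075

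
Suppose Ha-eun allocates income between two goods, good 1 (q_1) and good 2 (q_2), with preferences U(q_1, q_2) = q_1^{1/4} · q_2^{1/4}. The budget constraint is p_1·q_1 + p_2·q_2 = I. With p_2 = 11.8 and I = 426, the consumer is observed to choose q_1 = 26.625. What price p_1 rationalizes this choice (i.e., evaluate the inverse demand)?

Tangency: MRS = q_2/q_1 = p_1/p_2.
Rearranging, p_2·q_2 = p_1·q_1. Substituting into the budget gives p_1·q_1·(1 + 1) = I.
Demand: q_1*(p_1,p_2,I) = 0.5·I/p_1 and q_2* = 0.5·I/p_2.
Set q_1* = 26.625 in the demand function and solve for p_1: p_1 = 8.

p_1 = 8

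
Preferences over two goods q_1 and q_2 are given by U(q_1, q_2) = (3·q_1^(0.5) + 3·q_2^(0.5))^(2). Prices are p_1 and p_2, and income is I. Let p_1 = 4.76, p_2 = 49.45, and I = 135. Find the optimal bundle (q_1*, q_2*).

q_1* = 25.871, q_2* = 0.2397

MRS = MU_q_1/MU_q_2 = (q_2/q_1)^(0.5). Set equal to p_1/p_2.
Hence q_2/q_1 = (p_1/p_2)^(1/(0.5)), i.e. raised to the 2 power.
With the ratio pinned down, the budget gives q_1* = I/(p_1 + p_2·(q_2/q_1)) and q_2* = (q_2/q_1)·q_1*.
Numerically q_2/q_1 = 0.009266, so q_1* = 135/(4.76 + 49.45·0.009266) = 25.871 and q_2* = 0.009266·25.871 = 0.2397.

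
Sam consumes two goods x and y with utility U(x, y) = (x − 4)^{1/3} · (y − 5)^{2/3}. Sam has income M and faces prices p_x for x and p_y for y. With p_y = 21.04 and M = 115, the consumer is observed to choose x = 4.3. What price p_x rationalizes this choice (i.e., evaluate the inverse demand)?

MRS = (1/2)·(y−5)/(x−4). Tangency with p_x/p_y gives y−5 = 2·(p_x/p_y)·(x−4).
Substituting into the budget: x* = 4 + 1/3·(M − 4·p_x − 5·p_y)/p_x, and y* = 5 + 2/3·(…)/p_y.
Set x* = 4.3 in the demand function and solve for p_x: p_x = 2.

p_x = 2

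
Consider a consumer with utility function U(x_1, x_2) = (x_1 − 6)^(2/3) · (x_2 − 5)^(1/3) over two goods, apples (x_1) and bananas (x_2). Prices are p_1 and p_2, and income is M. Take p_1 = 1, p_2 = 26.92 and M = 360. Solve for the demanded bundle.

x_1* = 152.2667, x_2* = 7.7167

MRS = 2·(x_2−5)/(x_1−6). Tangency with p_1/p_2 gives x_2−5 = (1/2)·(p_1/p_2)·(x_1−6).
After buying the subsistence bundle (6, 5), a share 2/3 of the remaining income goes to x_1: x_1* = 6 + 2/3·(M − 6p_1 − 5p_2)/p_1.
Discretionary income = 360 − 6·1 − 5·26.92 = 219.4; x_1* = 6 + 2/3·219.4/1 = 152.2667; x_2* = 5 + 1/3·219.4/26.92 = 7.7167.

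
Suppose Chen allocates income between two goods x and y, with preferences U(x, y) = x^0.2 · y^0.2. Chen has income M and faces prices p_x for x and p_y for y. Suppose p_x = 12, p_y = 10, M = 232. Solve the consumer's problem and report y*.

y* = 11.6

MU_x/MU_y = (0.2·y)/(0.2·x); tangency sets this equal to p_x/p_y.
Rearranging, p_y·y = p_x·x. Substituting into the budget gives p_x·x·(1 + 1) = M.
Demand: x*(p_x,p_y,M) = 0.5·M/p_x and y* = 0.5·M/p_y.
At p_x=12, p_y=10, M=232: y* = 0.5·232/10 = 11.6.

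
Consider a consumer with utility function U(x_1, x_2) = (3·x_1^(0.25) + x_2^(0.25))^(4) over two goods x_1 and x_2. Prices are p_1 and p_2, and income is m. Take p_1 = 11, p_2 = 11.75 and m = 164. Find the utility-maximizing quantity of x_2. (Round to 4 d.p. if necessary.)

With the ratio pinned down, the budget gives x_1* = m/(p_1 + p_2·(x_2/x_1)) and x_2* = (x_2/x_1)·x_1*.
Numerically x_2/x_1 = 0.211663, so x_1* = 164/(11 + 11.75·0.211663) = 12.1598 and x_2* = 0.211663·12.1598 = 2.5738.

x_2* = 2.5738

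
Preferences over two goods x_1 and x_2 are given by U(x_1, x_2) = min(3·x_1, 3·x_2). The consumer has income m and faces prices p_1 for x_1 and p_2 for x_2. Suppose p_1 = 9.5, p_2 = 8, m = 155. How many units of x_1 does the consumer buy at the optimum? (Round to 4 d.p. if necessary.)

x_1* = 8.8571

Leontief preferences: the optimum is at the kink where x_1/3 = x_2/3, i.e. x_2 = x_1.
Budget: p_1·x_1 + p_2·x_1 = m, so (3·p_1 + 3·p_2)·x_1 = 3·m.
Demand: x_1*(p_1,p_2,m) = 3·m/(3·p_1 + 3·p_2), x_2* = 3·m/(3·p_1 + 3·p_2).
Here 3·9.5 + 3·8 = 52.5, giving x_1* = 8.8571.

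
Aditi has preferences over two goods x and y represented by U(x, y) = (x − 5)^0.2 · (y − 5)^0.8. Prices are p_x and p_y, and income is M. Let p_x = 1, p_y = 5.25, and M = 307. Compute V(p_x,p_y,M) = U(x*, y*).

This is Cobb-Douglas in (x−5, y−5): tangency gives 0.2·p_y·(y−5) = 0.8·p_x·(x−5).
After buying the subsistence bundle (5, 5), a share 0.2 of the remaining income goes to x: x* = 5 + 0.2·(M − 5p_x − 5p_y)/p_x.
Discretionary income = 307 − 5·1 − 5·5.25 = 275.75; x* = 5 + 0.2·275.75/1 = 60.15; y* = 5 + 0.8·275.75/5.25 = 47.019.
Utility at the optimum: U(60.15, 47.019) = 44.3676.

V = 44.3676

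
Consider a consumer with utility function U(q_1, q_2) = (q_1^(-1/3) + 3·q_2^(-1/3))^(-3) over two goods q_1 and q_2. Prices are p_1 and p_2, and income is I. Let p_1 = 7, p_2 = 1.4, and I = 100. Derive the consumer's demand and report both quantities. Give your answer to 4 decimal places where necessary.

q_1* = 5.6591, q_2* = 43.1333

From the CES first-order condition, (1/3)·(q_2/q_1)^(4/3) = p_1/p_2.
Hence q_2/q_1 = (3·p_1/p_2)^(1/(4/3)), i.e. raised to the 0.75 power.
Substitute q_2 = (q_2/q_1)·q_1 into the budget: q_1* = I/(p_1 + p_2·(q_2/q_1)).
Numerically q_2/q_1 = 7.621991, so q_1* = 100/(7 + 1.4·7.621991) = 5.6591 and q_2* = 7.621991·5.6591 = 43.1333.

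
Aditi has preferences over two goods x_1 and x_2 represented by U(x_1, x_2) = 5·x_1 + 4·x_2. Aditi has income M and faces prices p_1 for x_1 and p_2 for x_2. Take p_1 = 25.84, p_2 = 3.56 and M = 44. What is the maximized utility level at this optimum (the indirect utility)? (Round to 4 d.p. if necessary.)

V = 49.4382

Perfect substitutes: compare marginal utility per dollar. 5/p_1 vs 4/p_2 → 0.1935 vs 1.1236.
x_2 gives more utility per dollar, so spend all income on x_2: x_2* = M/p_2, x_1* = 0.
Numerically: x_1* = 0, x_2* = 12.3596.
Utility at the optimum: U(0, 12.3596) = 49.4382.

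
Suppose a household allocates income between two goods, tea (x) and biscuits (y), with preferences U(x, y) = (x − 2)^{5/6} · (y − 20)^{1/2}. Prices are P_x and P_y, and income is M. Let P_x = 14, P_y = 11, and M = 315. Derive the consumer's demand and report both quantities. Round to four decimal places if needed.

x* = 4.9911, y* = 22.2841

Let x' = x−2, y' = y−20. MRS = (5/3)·y'/x' = P_x/P_y.
Substituting into the budget: x* = 2 + 0.625·(M − 2·P_x − 20·P_y)/P_x, and y* = 20 + 0.375·(…)/P_y.
Discretionary income = 315 − 2·14 − 20·11 = 67; x* = 2 + 0.625·67/14 = 4.9911; y* = 20 + 0.375·67/11 = 22.2841.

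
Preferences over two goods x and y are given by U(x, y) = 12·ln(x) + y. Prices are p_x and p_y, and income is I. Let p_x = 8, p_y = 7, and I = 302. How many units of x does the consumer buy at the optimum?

Set MRS = p_x/p_y: (12/x)/1 = p_x/p_y.
So x*(p_x,p_y) = 12·p_y/p_x, independent of income; and y* = (I − 12·p_y)/p_y.
At the given prices: x* = 12·7/8 = 10.5.

x* = 10.5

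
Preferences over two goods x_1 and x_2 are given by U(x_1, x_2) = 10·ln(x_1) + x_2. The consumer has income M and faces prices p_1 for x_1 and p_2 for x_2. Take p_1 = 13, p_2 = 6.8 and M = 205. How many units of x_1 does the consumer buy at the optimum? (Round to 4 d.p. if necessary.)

x_1* = 5.2308

Set MRS = p_1/p_2: (10/x_1)/1 = p_1/p_2.
So x_1*(p_1,p_2) = 10·p_2/p_1, independent of income; and x_2* = (M − 10·p_2)/p_2.
At the given prices: x_1* = 10·6.8/13 = 5.2308.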